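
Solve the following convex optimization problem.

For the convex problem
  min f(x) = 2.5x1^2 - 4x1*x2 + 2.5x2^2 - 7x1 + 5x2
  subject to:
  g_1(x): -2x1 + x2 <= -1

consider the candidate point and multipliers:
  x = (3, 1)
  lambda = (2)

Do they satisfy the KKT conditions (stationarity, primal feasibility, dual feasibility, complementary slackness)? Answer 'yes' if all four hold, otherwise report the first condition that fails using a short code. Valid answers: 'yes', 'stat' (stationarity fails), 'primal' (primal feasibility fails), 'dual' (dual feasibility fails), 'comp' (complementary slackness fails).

Gradient of f: grad f(x) = Q x + c = (4, -2)
Constraint values g_i(x) = a_i^T x - b_i:
  g_1((3, 1)) = -4
Stationarity residual: grad f(x) + sum_i lambda_i a_i = (0, 0)
  -> stationarity OK
Primal feasibility (all g_i <= 0): OK
Dual feasibility (all lambda_i >= 0): OK
Complementary slackness (lambda_i * g_i(x) = 0 for all i): FAILS

Verdict: the first failing condition is complementary_slackness -> comp.

comp


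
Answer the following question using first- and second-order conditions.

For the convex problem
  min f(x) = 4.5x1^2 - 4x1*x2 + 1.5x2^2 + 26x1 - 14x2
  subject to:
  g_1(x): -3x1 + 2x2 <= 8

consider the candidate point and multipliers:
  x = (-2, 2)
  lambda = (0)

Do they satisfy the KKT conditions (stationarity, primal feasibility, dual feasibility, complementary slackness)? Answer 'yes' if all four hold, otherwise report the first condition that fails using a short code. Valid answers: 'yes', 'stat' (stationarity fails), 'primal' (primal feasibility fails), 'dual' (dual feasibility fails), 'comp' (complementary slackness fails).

Gradient of f: grad f(x) = Q x + c = (0, 0)
Constraint values g_i(x) = a_i^T x - b_i:
  g_1((-2, 2)) = 2
Stationarity residual: grad f(x) + sum_i lambda_i a_i = (0, 0)
  -> stationarity OK
Primal feasibility (all g_i <= 0): FAILS
Dual feasibility (all lambda_i >= 0): OK
Complementary slackness (lambda_i * g_i(x) = 0 for all i): OK

Verdict: the first failing condition is primal_feasibility -> primal.

primal


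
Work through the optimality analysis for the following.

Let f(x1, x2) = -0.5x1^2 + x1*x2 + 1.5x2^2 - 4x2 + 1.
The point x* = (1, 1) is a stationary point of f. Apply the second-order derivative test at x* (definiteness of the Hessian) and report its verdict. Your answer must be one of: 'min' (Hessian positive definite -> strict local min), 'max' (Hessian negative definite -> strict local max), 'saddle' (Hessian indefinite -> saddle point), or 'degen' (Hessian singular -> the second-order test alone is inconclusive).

Compute the Hessian H = grad^2 f:
  H = [[-1, 1], [1, 3]]
Verify stationarity: grad f(x*) = H x* + g = (0, 0).
Eigenvalues of H: -1.2361, 3.2361.
Eigenvalues have mixed signs, so H is indefinite -> x* is a saddle point.

saddle


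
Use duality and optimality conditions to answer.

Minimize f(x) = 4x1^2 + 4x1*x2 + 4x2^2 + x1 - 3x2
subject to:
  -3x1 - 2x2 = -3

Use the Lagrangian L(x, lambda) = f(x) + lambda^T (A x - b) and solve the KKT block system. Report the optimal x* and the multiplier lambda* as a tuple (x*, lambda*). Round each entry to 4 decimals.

Form the Lagrangian:
  L(x, lambda) = (1/2) x^T Q x + c^T x + lambda^T (A x - b)
Stationarity (grad_x L = 0): Q x + c + A^T lambda = 0.
Primal feasibility: A x = b.

This gives the KKT block system:
  [ Q   A^T ] [ x     ]   [-c ]
  [ A    0  ] [ lambda ] = [ b ]

Solving the linear system:
  x*      = (0.4643, 0.8036)
  lambda* = (2.6429)
  f(x*)   = 2.9911

x* = (0.4643, 0.8036), lambda* = (2.6429)


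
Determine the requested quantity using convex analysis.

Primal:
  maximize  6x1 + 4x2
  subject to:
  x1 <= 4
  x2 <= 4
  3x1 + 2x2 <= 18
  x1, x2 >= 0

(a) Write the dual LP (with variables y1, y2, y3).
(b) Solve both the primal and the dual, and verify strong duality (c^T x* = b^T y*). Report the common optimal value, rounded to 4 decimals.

The standard primal-dual pair for 'max c^T x s.t. A x <= b, x >= 0' is:
  Dual:  min b^T y  s.t.  A^T y >= c,  y >= 0.

So the dual LP is:
  minimize  4y1 + 4y2 + 18y3
  subject to:
    y1 + 3y3 >= 6
    y2 + 2y3 >= 4
    y1, y2, y3 >= 0

Solving the primal: x* = (3.3333, 4).
  primal value c^T x* = 36.
Solving the dual: y* = (0, 0, 2).
  dual value b^T y* = 36.
Strong duality: c^T x* = b^T y*. Confirmed.

36


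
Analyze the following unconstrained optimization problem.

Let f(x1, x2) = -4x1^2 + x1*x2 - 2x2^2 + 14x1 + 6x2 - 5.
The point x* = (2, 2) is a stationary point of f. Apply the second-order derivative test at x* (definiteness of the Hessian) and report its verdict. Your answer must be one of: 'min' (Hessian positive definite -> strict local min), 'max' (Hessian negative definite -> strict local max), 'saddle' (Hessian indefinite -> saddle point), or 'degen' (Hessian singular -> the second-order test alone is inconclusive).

Compute the Hessian H = grad^2 f:
  H = [[-8, 1], [1, -4]]
Verify stationarity: grad f(x*) = H x* + g = (0, 0).
Eigenvalues of H: -8.2361, -3.7639.
Both eigenvalues < 0, so H is negative definite -> x* is a strict local max.

max


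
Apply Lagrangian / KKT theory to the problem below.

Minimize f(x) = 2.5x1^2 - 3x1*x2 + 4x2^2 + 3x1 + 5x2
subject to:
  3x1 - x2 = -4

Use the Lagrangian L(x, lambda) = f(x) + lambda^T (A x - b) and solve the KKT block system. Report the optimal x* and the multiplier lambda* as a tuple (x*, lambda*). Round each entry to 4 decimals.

Form the Lagrangian:
  L(x, lambda) = (1/2) x^T Q x + c^T x + lambda^T (A x - b)
Stationarity (grad_x L = 0): Q x + c + A^T lambda = 0.
Primal feasibility: A x = b.

This gives the KKT block system:
  [ Q   A^T ] [ x     ]   [-c ]
  [ A    0  ] [ lambda ] = [ b ]

Solving the linear system:
  x*      = (-1.7288, -1.1864)
  lambda* = (0.6949)
  f(x*)   = -4.1695

x* = (-1.7288, -1.1864), lambda* = (0.6949)


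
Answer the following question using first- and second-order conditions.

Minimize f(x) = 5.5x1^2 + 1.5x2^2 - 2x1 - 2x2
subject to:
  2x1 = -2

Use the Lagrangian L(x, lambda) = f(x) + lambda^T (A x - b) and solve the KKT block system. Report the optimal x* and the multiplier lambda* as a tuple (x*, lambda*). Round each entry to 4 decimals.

Form the Lagrangian:
  L(x, lambda) = (1/2) x^T Q x + c^T x + lambda^T (A x - b)
Stationarity (grad_x L = 0): Q x + c + A^T lambda = 0.
Primal feasibility: A x = b.

This gives the KKT block system:
  [ Q   A^T ] [ x     ]   [-c ]
  [ A    0  ] [ lambda ] = [ b ]

Solving the linear system:
  x*      = (-1, 0.6667)
  lambda* = (6.5)
  f(x*)   = 6.8333

x* = (-1, 0.6667), lambda* = (6.5)


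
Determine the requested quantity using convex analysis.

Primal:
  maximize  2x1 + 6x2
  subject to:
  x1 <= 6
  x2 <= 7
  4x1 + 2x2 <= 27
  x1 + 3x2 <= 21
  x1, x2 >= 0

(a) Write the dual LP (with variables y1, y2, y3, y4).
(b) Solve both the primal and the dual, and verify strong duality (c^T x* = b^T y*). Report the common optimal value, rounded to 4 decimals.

The standard primal-dual pair for 'max c^T x s.t. A x <= b, x >= 0' is:
  Dual:  min b^T y  s.t.  A^T y >= c,  y >= 0.

So the dual LP is:
  minimize  6y1 + 7y2 + 27y3 + 21y4
  subject to:
    y1 + 4y3 + y4 >= 2
    y2 + 2y3 + 3y4 >= 6
    y1, y2, y3, y4 >= 0

Solving the primal: x* = (3.9, 5.7).
  primal value c^T x* = 42.
Solving the dual: y* = (0, 0, 0, 2).
  dual value b^T y* = 42.
Strong duality: c^T x* = b^T y*. Confirmed.

42


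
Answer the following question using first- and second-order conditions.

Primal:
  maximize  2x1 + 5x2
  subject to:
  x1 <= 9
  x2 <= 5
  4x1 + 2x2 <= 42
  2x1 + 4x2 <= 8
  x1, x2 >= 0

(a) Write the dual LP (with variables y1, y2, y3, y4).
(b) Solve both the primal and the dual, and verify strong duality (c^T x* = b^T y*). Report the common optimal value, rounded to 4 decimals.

The standard primal-dual pair for 'max c^T x s.t. A x <= b, x >= 0' is:
  Dual:  min b^T y  s.t.  A^T y >= c,  y >= 0.

So the dual LP is:
  minimize  9y1 + 5y2 + 42y3 + 8y4
  subject to:
    y1 + 4y3 + 2y4 >= 2
    y2 + 2y3 + 4y4 >= 5
    y1, y2, y3, y4 >= 0

Solving the primal: x* = (0, 2).
  primal value c^T x* = 10.
Solving the dual: y* = (0, 0, 0, 1.25).
  dual value b^T y* = 10.
Strong duality: c^T x* = b^T y*. Confirmed.

10


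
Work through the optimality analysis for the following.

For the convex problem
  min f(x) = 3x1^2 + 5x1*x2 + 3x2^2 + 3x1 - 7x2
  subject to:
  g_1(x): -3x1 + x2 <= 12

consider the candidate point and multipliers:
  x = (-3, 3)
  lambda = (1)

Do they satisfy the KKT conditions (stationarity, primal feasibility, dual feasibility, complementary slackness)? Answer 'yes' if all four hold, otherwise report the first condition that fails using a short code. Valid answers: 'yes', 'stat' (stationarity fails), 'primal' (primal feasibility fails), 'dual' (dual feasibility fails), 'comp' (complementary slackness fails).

Gradient of f: grad f(x) = Q x + c = (0, -4)
Constraint values g_i(x) = a_i^T x - b_i:
  g_1((-3, 3)) = 0
Stationarity residual: grad f(x) + sum_i lambda_i a_i = (-3, -3)
  -> stationarity FAILS
Primal feasibility (all g_i <= 0): OK
Dual feasibility (all lambda_i >= 0): OK
Complementary slackness (lambda_i * g_i(x) = 0 for all i): OK

Verdict: the first failing condition is stationarity -> stat.

stat


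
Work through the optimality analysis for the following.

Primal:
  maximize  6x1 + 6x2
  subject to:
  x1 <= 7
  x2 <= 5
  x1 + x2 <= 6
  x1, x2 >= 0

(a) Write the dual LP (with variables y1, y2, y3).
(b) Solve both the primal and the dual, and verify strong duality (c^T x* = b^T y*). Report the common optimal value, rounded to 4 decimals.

The standard primal-dual pair for 'max c^T x s.t. A x <= b, x >= 0' is:
  Dual:  min b^T y  s.t.  A^T y >= c,  y >= 0.

So the dual LP is:
  minimize  7y1 + 5y2 + 6y3
  subject to:
    y1 + y3 >= 6
    y2 + y3 >= 6
    y1, y2, y3 >= 0

Solving the primal: x* = (6, 0).
  primal value c^T x* = 36.
Solving the dual: y* = (0, 0, 6).
  dual value b^T y* = 36.
Strong duality: c^T x* = b^T y*. Confirmed.

36


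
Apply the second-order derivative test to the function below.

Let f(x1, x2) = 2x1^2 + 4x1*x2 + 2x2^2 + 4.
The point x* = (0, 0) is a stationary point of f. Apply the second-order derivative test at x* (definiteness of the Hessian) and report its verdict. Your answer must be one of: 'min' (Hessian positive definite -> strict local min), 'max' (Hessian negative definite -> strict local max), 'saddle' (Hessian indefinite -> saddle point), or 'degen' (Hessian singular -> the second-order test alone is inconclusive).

Compute the Hessian H = grad^2 f:
  H = [[4, 4], [4, 4]]
Verify stationarity: grad f(x*) = H x* + g = (0, 0).
Eigenvalues of H: 0, 8.
H has a zero eigenvalue (singular; positive semidefinite but not definite), so H is neither positive definite, negative definite, nor indefinite. The second-order test alone is inconclusive -> degen.
(Indeed, f is constant along the null direction of H through x*, so x* is not a strict local extremum.)

degen


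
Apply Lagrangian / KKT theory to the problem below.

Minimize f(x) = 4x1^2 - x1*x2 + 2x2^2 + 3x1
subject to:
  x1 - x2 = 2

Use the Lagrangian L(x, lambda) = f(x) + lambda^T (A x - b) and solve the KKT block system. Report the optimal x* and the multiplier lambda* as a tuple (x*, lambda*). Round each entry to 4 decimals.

Form the Lagrangian:
  L(x, lambda) = (1/2) x^T Q x + c^T x + lambda^T (A x - b)
Stationarity (grad_x L = 0): Q x + c + A^T lambda = 0.
Primal feasibility: A x = b.

This gives the KKT block system:
  [ Q   A^T ] [ x     ]   [-c ]
  [ A    0  ] [ lambda ] = [ b ]

Solving the linear system:
  x*      = (0.3, -1.7)
  lambda* = (-7.1)
  f(x*)   = 7.55

x* = (0.3, -1.7), lambda* = (-7.1)


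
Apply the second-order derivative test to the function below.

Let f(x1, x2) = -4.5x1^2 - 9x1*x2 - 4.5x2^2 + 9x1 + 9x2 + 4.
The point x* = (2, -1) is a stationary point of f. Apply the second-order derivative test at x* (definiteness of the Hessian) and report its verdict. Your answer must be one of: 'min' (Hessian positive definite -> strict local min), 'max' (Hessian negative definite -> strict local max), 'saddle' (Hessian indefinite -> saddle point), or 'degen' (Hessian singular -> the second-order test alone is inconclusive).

Compute the Hessian H = grad^2 f:
  H = [[-9, -9], [-9, -9]]
Verify stationarity: grad f(x*) = H x* + g = (0, 0).
Eigenvalues of H: -18, 0.
H has a zero eigenvalue (singular; negative semidefinite but not definite), so H is neither positive definite, negative definite, nor indefinite. The second-order test alone is inconclusive -> degen.
(Indeed, f is constant along the null direction of H through x*, so x* is not a strict local extremum.)

degen


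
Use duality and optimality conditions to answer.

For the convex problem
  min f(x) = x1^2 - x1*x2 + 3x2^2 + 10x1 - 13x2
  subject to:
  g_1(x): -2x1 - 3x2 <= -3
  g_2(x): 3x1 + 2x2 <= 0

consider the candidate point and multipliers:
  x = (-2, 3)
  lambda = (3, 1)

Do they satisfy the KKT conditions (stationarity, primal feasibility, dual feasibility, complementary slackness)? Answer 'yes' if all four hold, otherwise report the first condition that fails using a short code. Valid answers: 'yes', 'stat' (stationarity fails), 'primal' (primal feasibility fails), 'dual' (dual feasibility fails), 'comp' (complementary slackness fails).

Gradient of f: grad f(x) = Q x + c = (3, 7)
Constraint values g_i(x) = a_i^T x - b_i:
  g_1((-2, 3)) = -2
  g_2((-2, 3)) = 0
Stationarity residual: grad f(x) + sum_i lambda_i a_i = (0, 0)
  -> stationarity OK
Primal feasibility (all g_i <= 0): OK
Dual feasibility (all lambda_i >= 0): OK
Complementary slackness (lambda_i * g_i(x) = 0 for all i): FAILS

Verdict: the first failing condition is complementary_slackness -> comp.

comp


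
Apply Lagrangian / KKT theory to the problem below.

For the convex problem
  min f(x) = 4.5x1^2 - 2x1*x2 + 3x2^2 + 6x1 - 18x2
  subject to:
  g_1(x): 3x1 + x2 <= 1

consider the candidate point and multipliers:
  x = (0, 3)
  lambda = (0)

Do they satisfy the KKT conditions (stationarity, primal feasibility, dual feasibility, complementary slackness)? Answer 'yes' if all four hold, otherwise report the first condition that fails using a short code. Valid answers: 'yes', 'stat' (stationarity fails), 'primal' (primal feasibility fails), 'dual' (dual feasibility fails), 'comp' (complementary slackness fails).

Gradient of f: grad f(x) = Q x + c = (0, 0)
Constraint values g_i(x) = a_i^T x - b_i:
  g_1((0, 3)) = 2
Stationarity residual: grad f(x) + sum_i lambda_i a_i = (0, 0)
  -> stationarity OK
Primal feasibility (all g_i <= 0): FAILS
Dual feasibility (all lambda_i >= 0): OK
Complementary slackness (lambda_i * g_i(x) = 0 for all i): OK

Verdict: the first failing condition is primal_feasibility -> primal.

primal


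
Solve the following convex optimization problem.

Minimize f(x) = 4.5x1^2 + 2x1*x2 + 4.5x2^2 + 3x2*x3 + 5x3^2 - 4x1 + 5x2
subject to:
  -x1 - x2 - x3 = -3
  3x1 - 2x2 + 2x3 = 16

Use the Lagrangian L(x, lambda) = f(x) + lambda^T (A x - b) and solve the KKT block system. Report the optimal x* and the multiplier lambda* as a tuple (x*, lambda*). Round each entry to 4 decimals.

Form the Lagrangian:
  L(x, lambda) = (1/2) x^T Q x + c^T x + lambda^T (A x - b)
Stationarity (grad_x L = 0): Q x + c + A^T lambda = 0.
Primal feasibility: A x = b.

This gives the KKT block system:
  [ Q   A^T ] [ x     ]   [-c ]
  [ A    0  ] [ lambda ] = [ b ]

Solving the linear system:
  x*      = (2.8226, -1.7943, 1.9717)
  lambda* = (7.3728, -3.4807)
  f(x*)   = 28.7738

x* = (2.8226, -1.7943, 1.9717), lambda* = (7.3728, -3.4807)


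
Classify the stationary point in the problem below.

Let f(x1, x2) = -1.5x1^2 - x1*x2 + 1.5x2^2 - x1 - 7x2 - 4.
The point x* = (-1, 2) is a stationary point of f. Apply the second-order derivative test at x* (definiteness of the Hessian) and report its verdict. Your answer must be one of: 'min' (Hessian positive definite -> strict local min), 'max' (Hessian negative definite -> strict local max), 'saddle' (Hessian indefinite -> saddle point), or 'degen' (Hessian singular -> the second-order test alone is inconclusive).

Compute the Hessian H = grad^2 f:
  H = [[-3, -1], [-1, 3]]
Verify stationarity: grad f(x*) = H x* + g = (0, 0).
Eigenvalues of H: -3.1623, 3.1623.
Eigenvalues have mixed signs, so H is indefinite -> x* is a saddle point.

saddle


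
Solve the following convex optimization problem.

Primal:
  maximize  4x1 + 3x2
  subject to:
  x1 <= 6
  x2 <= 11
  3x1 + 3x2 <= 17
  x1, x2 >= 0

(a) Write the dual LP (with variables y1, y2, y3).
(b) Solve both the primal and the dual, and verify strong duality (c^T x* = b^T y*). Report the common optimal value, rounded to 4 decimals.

The standard primal-dual pair for 'max c^T x s.t. A x <= b, x >= 0' is:
  Dual:  min b^T y  s.t.  A^T y >= c,  y >= 0.

So the dual LP is:
  minimize  6y1 + 11y2 + 17y3
  subject to:
    y1 + 3y3 >= 4
    y2 + 3y3 >= 3
    y1, y2, y3 >= 0

Solving the primal: x* = (5.6667, 0).
  primal value c^T x* = 22.6667.
Solving the dual: y* = (0, 0, 1.3333).
  dual value b^T y* = 22.6667.
Strong duality: c^T x* = b^T y*. Confirmed.

22.6667


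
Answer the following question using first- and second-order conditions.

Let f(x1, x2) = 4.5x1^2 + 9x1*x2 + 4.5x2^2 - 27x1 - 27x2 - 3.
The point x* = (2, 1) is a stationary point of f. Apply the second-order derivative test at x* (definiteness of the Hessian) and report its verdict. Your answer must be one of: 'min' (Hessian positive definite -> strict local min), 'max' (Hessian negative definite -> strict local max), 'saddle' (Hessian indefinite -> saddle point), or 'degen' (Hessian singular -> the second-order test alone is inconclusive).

Compute the Hessian H = grad^2 f:
  H = [[9, 9], [9, 9]]
Verify stationarity: grad f(x*) = H x* + g = (0, 0).
Eigenvalues of H: 0, 18.
H has a zero eigenvalue (singular; positive semidefinite but not definite), so H is neither positive definite, negative definite, nor indefinite. The second-order test alone is inconclusive -> degen.
(Indeed, f is constant along the null direction of H through x*, so x* is not a strict local extremum.)

degen


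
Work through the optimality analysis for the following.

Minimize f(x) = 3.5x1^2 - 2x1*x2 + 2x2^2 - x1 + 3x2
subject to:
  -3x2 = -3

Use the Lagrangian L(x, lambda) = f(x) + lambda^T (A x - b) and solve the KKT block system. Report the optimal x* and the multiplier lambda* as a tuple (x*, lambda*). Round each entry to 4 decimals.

Form the Lagrangian:
  L(x, lambda) = (1/2) x^T Q x + c^T x + lambda^T (A x - b)
Stationarity (grad_x L = 0): Q x + c + A^T lambda = 0.
Primal feasibility: A x = b.

This gives the KKT block system:
  [ Q   A^T ] [ x     ]   [-c ]
  [ A    0  ] [ lambda ] = [ b ]

Solving the linear system:
  x*      = (0.4286, 1)
  lambda* = (2.0476)
  f(x*)   = 4.3571

x* = (0.4286, 1), lambda* = (2.0476)


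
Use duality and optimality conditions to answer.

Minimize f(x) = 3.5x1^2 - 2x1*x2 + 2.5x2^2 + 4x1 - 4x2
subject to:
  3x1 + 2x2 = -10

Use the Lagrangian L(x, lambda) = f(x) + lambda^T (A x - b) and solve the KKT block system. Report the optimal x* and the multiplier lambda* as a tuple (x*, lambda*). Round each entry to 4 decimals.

Form the Lagrangian:
  L(x, lambda) = (1/2) x^T Q x + c^T x + lambda^T (A x - b)
Stationarity (grad_x L = 0): Q x + c + A^T lambda = 0.
Primal feasibility: A x = b.

This gives the KKT block system:
  [ Q   A^T ] [ x     ]   [-c ]
  [ A    0  ] [ lambda ] = [ b ]

Solving the linear system:
  x*      = (-2.3711, -1.4433)
  lambda* = (3.2371)
  f(x*)   = 14.3299

x* = (-2.3711, -1.4433), lambda* = (3.2371)


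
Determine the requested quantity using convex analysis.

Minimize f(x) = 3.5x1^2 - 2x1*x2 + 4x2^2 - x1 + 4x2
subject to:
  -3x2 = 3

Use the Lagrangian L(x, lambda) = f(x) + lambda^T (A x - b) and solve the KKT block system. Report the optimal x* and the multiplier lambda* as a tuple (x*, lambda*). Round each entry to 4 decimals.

Form the Lagrangian:
  L(x, lambda) = (1/2) x^T Q x + c^T x + lambda^T (A x - b)
Stationarity (grad_x L = 0): Q x + c + A^T lambda = 0.
Primal feasibility: A x = b.

This gives the KKT block system:
  [ Q   A^T ] [ x     ]   [-c ]
  [ A    0  ] [ lambda ] = [ b ]

Solving the linear system:
  x*      = (-0.1429, -1)
  lambda* = (-1.2381)
  f(x*)   = -0.0714

x* = (-0.1429, -1), lambda* = (-1.2381)


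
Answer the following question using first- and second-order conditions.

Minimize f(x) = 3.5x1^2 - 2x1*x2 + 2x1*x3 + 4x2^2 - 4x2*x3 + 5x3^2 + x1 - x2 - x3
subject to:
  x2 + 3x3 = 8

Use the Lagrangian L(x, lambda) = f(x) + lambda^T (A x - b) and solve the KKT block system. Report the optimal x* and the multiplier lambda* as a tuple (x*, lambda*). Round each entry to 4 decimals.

Form the Lagrangian:
  L(x, lambda) = (1/2) x^T Q x + c^T x + lambda^T (A x - b)
Stationarity (grad_x L = 0): Q x + c + A^T lambda = 0.
Primal feasibility: A x = b.

This gives the KKT block system:
  [ Q   A^T ] [ x     ]   [-c ]
  [ A    0  ] [ lambda ] = [ b ]

Solving the linear system:
  x*      = (-0.2743, 1.6549, 2.115)
  lambda* = (-4.3274)
  f(x*)   = 15.2876

x* = (-0.2743, 1.6549, 2.115), lambda* = (-4.3274)


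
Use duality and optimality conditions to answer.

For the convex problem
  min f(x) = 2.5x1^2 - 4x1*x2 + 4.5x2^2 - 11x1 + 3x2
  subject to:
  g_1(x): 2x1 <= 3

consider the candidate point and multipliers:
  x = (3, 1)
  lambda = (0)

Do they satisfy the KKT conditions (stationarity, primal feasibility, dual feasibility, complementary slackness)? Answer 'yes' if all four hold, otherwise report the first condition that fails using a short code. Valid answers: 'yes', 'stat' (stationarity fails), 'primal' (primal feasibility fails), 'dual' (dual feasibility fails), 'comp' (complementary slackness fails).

Gradient of f: grad f(x) = Q x + c = (0, 0)
Constraint values g_i(x) = a_i^T x - b_i:
  g_1((3, 1)) = 3
Stationarity residual: grad f(x) + sum_i lambda_i a_i = (0, 0)
  -> stationarity OK
Primal feasibility (all g_i <= 0): FAILS
Dual feasibility (all lambda_i >= 0): OK
Complementary slackness (lambda_i * g_i(x) = 0 for all i): OK

Verdict: the first failing condition is primal_feasibility -> primal.

primal


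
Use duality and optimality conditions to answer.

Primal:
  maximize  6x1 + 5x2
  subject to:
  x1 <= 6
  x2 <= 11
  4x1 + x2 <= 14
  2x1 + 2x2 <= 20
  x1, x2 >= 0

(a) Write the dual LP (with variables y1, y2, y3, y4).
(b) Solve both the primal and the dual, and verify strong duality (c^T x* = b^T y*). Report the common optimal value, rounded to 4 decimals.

The standard primal-dual pair for 'max c^T x s.t. A x <= b, x >= 0' is:
  Dual:  min b^T y  s.t.  A^T y >= c,  y >= 0.

So the dual LP is:
  minimize  6y1 + 11y2 + 14y3 + 20y4
  subject to:
    y1 + 4y3 + 2y4 >= 6
    y2 + y3 + 2y4 >= 5
    y1, y2, y3, y4 >= 0

Solving the primal: x* = (1.3333, 8.6667).
  primal value c^T x* = 51.3333.
Solving the dual: y* = (0, 0, 0.3333, 2.3333).
  dual value b^T y* = 51.3333.
Strong duality: c^T x* = b^T y*. Confirmed.

51.3333


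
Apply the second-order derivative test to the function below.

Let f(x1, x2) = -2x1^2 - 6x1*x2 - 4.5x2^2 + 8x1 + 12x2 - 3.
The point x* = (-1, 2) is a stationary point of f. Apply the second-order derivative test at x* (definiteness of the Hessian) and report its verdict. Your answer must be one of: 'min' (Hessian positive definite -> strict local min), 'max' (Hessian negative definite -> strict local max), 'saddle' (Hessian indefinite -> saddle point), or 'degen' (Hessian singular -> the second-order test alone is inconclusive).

Compute the Hessian H = grad^2 f:
  H = [[-4, -6], [-6, -9]]
Verify stationarity: grad f(x*) = H x* + g = (0, 0).
Eigenvalues of H: -13, 0.
H has a zero eigenvalue (singular; negative semidefinite but not definite), so H is neither positive definite, negative definite, nor indefinite. The second-order test alone is inconclusive -> degen.
(Indeed, f is constant along the null direction of H through x*, so x* is not a strict local extremum.)

degen


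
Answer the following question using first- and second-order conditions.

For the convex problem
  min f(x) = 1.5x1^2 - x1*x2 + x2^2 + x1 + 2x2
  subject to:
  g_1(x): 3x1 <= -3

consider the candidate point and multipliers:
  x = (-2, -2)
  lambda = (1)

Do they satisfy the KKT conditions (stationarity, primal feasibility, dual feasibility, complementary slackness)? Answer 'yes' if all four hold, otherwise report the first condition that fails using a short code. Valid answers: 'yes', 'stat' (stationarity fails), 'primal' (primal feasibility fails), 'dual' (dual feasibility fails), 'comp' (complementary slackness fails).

Gradient of f: grad f(x) = Q x + c = (-3, 0)
Constraint values g_i(x) = a_i^T x - b_i:
  g_1((-2, -2)) = -3
Stationarity residual: grad f(x) + sum_i lambda_i a_i = (0, 0)
  -> stationarity OK
Primal feasibility (all g_i <= 0): OK
Dual feasibility (all lambda_i >= 0): OK
Complementary slackness (lambda_i * g_i(x) = 0 for all i): FAILS

Verdict: the first failing condition is complementary_slackness -> comp.

comp


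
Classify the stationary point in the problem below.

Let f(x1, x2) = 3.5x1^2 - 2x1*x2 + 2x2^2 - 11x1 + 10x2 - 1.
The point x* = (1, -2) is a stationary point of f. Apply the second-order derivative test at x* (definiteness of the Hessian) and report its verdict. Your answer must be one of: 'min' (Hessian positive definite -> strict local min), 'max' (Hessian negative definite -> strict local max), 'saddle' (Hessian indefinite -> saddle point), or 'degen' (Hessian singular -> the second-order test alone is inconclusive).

Compute the Hessian H = grad^2 f:
  H = [[7, -2], [-2, 4]]
Verify stationarity: grad f(x*) = H x* + g = (0, 0).
Eigenvalues of H: 3, 8.
Both eigenvalues > 0, so H is positive definite -> x* is a strict local min.

min


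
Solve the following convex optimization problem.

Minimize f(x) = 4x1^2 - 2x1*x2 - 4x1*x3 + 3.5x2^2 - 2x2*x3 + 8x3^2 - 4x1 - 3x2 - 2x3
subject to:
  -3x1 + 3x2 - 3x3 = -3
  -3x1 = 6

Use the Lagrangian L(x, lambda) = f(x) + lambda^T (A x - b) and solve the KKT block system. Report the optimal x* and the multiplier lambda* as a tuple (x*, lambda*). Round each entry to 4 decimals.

Form the Lagrangian:
  L(x, lambda) = (1/2) x^T Q x + c^T x + lambda^T (A x - b)
Stationarity (grad_x L = 0): Q x + c + A^T lambda = 0.
Primal feasibility: A x = b.

This gives the KKT block system:
  [ Q   A^T ] [ x     ]   [-c ]
  [ A    0  ] [ lambda ] = [ b ]

Solving the linear system:
  x*      = (-2, -2.5789, 0.4211)
  lambda* = (5.9649, -11.4737)
  f(x*)   = 50.8158

x* = (-2, -2.5789, 0.4211), lambda* = (5.9649, -11.4737)


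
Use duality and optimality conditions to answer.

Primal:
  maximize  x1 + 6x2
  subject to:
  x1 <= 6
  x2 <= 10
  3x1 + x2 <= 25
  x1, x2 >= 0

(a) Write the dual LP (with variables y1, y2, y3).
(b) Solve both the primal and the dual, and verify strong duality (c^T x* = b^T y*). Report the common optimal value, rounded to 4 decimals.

The standard primal-dual pair for 'max c^T x s.t. A x <= b, x >= 0' is:
  Dual:  min b^T y  s.t.  A^T y >= c,  y >= 0.

So the dual LP is:
  minimize  6y1 + 10y2 + 25y3
  subject to:
    y1 + 3y3 >= 1
    y2 + y3 >= 6
    y1, y2, y3 >= 0

Solving the primal: x* = (5, 10).
  primal value c^T x* = 65.
Solving the dual: y* = (0, 5.6667, 0.3333).
  dual value b^T y* = 65.
Strong duality: c^T x* = b^T y*. Confirmed.

65


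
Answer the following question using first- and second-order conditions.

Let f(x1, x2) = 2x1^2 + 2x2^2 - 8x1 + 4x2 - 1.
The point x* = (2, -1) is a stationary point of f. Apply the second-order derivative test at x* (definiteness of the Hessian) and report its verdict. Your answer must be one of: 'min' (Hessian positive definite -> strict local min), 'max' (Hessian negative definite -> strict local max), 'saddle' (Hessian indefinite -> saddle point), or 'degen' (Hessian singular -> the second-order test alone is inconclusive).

Compute the Hessian H = grad^2 f:
  H = [[4, 0], [0, 4]]
Verify stationarity: grad f(x*) = H x* + g = (0, 0).
Eigenvalues of H: 4, 4.
Both eigenvalues > 0, so H is positive definite -> x* is a strict local min.

min


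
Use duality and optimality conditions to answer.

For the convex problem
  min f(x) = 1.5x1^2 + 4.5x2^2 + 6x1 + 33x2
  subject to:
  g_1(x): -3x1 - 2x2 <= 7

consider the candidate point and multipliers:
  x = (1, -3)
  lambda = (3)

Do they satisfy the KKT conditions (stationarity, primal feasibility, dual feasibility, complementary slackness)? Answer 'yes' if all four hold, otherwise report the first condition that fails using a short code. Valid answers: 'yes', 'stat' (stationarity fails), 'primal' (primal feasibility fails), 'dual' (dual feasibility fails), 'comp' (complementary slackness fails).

Gradient of f: grad f(x) = Q x + c = (9, 6)
Constraint values g_i(x) = a_i^T x - b_i:
  g_1((1, -3)) = -4
Stationarity residual: grad f(x) + sum_i lambda_i a_i = (0, 0)
  -> stationarity OK
Primal feasibility (all g_i <= 0): OK
Dual feasibility (all lambda_i >= 0): OK
Complementary slackness (lambda_i * g_i(x) = 0 for all i): FAILS

Verdict: the first failing condition is complementary_slackness -> comp.

comp


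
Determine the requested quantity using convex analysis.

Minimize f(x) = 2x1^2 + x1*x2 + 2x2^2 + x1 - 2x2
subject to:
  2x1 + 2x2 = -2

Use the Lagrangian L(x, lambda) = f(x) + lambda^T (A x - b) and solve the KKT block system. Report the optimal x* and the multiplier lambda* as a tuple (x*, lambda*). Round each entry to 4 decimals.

Form the Lagrangian:
  L(x, lambda) = (1/2) x^T Q x + c^T x + lambda^T (A x - b)
Stationarity (grad_x L = 0): Q x + c + A^T lambda = 0.
Primal feasibility: A x = b.

This gives the KKT block system:
  [ Q   A^T ] [ x     ]   [-c ]
  [ A    0  ] [ lambda ] = [ b ]

Solving the linear system:
  x*      = (-1, 0)
  lambda* = (1.5)
  f(x*)   = 1

x* = (-1, 0), lambda* = (1.5)


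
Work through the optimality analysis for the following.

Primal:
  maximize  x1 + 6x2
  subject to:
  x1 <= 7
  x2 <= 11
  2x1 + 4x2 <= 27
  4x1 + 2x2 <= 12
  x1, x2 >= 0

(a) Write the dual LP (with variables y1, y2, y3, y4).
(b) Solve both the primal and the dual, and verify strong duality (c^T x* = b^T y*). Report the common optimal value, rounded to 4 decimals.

The standard primal-dual pair for 'max c^T x s.t. A x <= b, x >= 0' is:
  Dual:  min b^T y  s.t.  A^T y >= c,  y >= 0.

So the dual LP is:
  minimize  7y1 + 11y2 + 27y3 + 12y4
  subject to:
    y1 + 2y3 + 4y4 >= 1
    y2 + 4y3 + 2y4 >= 6
    y1, y2, y3, y4 >= 0

Solving the primal: x* = (0, 6).
  primal value c^T x* = 36.
Solving the dual: y* = (0, 0, 0, 3).
  dual value b^T y* = 36.
Strong duality: c^T x* = b^T y*. Confirmed.

36


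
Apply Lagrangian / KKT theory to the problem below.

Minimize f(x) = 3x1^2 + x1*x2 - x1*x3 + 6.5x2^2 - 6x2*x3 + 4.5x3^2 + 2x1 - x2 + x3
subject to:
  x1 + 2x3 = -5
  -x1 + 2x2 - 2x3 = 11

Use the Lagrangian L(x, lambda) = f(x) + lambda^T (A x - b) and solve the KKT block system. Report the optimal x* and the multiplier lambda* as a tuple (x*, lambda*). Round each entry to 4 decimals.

Form the Lagrangian:
  L(x, lambda) = (1/2) x^T Q x + c^T x + lambda^T (A x - b)
Stationarity (grad_x L = 0): Q x + c + A^T lambda = 0.
Primal feasibility: A x = b.

This gives the KKT block system:
  [ Q   A^T ] [ x     ]   [-c ]
  [ A    0  ] [ lambda ] = [ b ]

Solving the linear system:
  x*      = (-2.9459, 3, -1.027)
  lambda* = (-8.9595, -20.6081)
  f(x*)   = 85.9865

x* = (-2.9459, 3, -1.027), lambda* = (-8.9595, -20.6081)


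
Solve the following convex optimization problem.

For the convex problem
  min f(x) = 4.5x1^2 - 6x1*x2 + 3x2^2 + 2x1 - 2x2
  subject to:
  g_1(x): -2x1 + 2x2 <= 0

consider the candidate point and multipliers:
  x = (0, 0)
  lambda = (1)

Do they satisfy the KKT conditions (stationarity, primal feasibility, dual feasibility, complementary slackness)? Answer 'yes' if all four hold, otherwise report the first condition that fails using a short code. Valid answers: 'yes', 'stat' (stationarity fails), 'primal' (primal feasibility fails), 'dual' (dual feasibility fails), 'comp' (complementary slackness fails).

Gradient of f: grad f(x) = Q x + c = (2, -2)
Constraint values g_i(x) = a_i^T x - b_i:
  g_1((0, 0)) = 0
Stationarity residual: grad f(x) + sum_i lambda_i a_i = (0, 0)
  -> stationarity OK
Primal feasibility (all g_i <= 0): OK
Dual feasibility (all lambda_i >= 0): OK
Complementary slackness (lambda_i * g_i(x) = 0 for all i): OK

Verdict: yes, KKT holds.

yes


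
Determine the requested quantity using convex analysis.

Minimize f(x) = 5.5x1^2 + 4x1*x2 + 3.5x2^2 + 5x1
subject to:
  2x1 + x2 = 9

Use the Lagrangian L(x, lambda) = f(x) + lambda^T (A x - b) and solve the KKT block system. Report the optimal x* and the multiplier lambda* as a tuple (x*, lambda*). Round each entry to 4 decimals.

Form the Lagrangian:
  L(x, lambda) = (1/2) x^T Q x + c^T x + lambda^T (A x - b)
Stationarity (grad_x L = 0): Q x + c + A^T lambda = 0.
Primal feasibility: A x = b.

This gives the KKT block system:
  [ Q   A^T ] [ x     ]   [-c ]
  [ A    0  ] [ lambda ] = [ b ]

Solving the linear system:
  x*      = (3.6957, 1.6087)
  lambda* = (-26.0435)
  f(x*)   = 126.4348

x* = (3.6957, 1.6087), lambda* = (-26.0435)


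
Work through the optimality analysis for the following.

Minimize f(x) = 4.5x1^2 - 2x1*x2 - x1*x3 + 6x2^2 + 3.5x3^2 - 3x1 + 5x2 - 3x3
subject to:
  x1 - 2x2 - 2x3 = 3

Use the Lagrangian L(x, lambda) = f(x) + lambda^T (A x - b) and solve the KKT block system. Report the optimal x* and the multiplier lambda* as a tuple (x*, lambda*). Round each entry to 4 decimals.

Form the Lagrangian:
  L(x, lambda) = (1/2) x^T Q x + c^T x + lambda^T (A x - b)
Stationarity (grad_x L = 0): Q x + c + A^T lambda = 0.
Primal feasibility: A x = b.

This gives the KKT block system:
  [ Q   A^T ] [ x     ]   [-c ]
  [ A    0  ] [ lambda ] = [ b ]

Solving the linear system:
  x*      = (0.4455, -0.8682, -0.4091)
  lambda* = (-3.1545)
  f(x*)   = 2.5068

x* = (0.4455, -0.8682, -0.4091), lambda* = (-3.1545)


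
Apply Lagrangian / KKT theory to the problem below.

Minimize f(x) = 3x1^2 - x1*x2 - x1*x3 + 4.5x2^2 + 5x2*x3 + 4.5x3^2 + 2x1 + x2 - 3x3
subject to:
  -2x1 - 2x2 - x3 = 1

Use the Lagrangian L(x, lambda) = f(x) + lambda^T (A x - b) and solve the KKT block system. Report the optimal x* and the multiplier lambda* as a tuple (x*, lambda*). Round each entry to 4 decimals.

Form the Lagrangian:
  L(x, lambda) = (1/2) x^T Q x + c^T x + lambda^T (A x - b)
Stationarity (grad_x L = 0): Q x + c + A^T lambda = 0.
Primal feasibility: A x = b.

This gives the KKT block system:
  [ Q   A^T ] [ x     ]   [-c ]
  [ A    0  ] [ lambda ] = [ b ]

Solving the linear system:
  x*      = (-0.3207, -0.4537, 0.5487)
  lambda* = (-0.0095)
  f(x*)   = -1.3658

x* = (-0.3207, -0.4537, 0.5487), lambda* = (-0.0095)


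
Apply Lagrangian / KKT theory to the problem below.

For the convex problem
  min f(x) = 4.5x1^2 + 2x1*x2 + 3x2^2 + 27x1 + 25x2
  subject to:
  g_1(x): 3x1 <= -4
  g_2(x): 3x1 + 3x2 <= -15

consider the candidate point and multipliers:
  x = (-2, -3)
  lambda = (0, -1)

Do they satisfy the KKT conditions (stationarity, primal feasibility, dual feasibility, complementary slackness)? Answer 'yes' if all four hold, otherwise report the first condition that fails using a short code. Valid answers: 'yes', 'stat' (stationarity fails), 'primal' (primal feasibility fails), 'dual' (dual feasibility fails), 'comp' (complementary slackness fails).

Gradient of f: grad f(x) = Q x + c = (3, 3)
Constraint values g_i(x) = a_i^T x - b_i:
  g_1((-2, -3)) = -2
  g_2((-2, -3)) = 0
Stationarity residual: grad f(x) + sum_i lambda_i a_i = (0, 0)
  -> stationarity OK
Primal feasibility (all g_i <= 0): OK
Dual feasibility (all lambda_i >= 0): FAILS
Complementary slackness (lambda_i * g_i(x) = 0 for all i): OK

Verdict: the first failing condition is dual_feasibility -> dual.

dual


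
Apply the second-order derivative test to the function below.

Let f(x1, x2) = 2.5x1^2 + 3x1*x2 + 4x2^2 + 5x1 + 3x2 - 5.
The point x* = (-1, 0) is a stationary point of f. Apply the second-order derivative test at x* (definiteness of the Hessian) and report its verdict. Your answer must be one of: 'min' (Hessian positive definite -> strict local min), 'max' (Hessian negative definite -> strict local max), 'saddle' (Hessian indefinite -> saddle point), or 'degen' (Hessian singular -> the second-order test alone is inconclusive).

Compute the Hessian H = grad^2 f:
  H = [[5, 3], [3, 8]]
Verify stationarity: grad f(x*) = H x* + g = (0, 0).
Eigenvalues of H: 3.1459, 9.8541.
Both eigenvalues > 0, so H is positive definite -> x* is a strict local min.

min


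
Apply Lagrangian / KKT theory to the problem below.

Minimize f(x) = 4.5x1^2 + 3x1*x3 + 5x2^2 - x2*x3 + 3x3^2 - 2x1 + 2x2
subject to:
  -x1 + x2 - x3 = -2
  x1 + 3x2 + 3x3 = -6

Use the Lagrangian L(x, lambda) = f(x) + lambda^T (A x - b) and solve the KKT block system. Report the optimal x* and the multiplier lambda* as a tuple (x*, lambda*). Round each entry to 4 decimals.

Form the Lagrangian:
  L(x, lambda) = (1/2) x^T Q x + c^T x + lambda^T (A x - b)
Stationarity (grad_x L = 0): Q x + c + A^T lambda = 0.
Primal feasibility: A x = b.

This gives the KKT block system:
  [ Q   A^T ] [ x     ]   [-c ]
  [ A    0  ] [ lambda ] = [ b ]

Solving the linear system:
  x*      = (1.012, -1.6627, -0.6747)
  lambda* = (7.3012, 2.2169)
  f(x*)   = 11.2771

x* = (1.012, -1.6627, -0.6747), lambda* = (7.3012, 2.2169)


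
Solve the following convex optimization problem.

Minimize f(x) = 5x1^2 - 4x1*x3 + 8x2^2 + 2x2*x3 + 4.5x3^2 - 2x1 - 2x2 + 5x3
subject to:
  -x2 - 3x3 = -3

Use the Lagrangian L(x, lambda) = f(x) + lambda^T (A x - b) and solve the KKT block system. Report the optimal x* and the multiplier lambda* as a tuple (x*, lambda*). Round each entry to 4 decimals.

Form the Lagrangian:
  L(x, lambda) = (1/2) x^T Q x + c^T x + lambda^T (A x - b)
Stationarity (grad_x L = 0): Q x + c + A^T lambda = 0.
Primal feasibility: A x = b.

This gives the KKT block system:
  [ Q   A^T ] [ x     ]   [-c ]
  [ A    0  ] [ lambda ] = [ b ]

Solving the linear system:
  x*      = (0.5667, 0.2496, 0.9168)
  lambda* = (3.8278)
  f(x*)   = 7.2174

x* = (0.5667, 0.2496, 0.9168), lambda* = (3.8278)


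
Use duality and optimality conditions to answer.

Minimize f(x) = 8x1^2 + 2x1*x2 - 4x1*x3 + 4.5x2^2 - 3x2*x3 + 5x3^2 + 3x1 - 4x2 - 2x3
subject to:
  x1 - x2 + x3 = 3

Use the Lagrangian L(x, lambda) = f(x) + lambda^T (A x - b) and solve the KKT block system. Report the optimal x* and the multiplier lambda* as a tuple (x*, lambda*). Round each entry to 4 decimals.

Form the Lagrangian:
  L(x, lambda) = (1/2) x^T Q x + c^T x + lambda^T (A x - b)
Stationarity (grad_x L = 0): Q x + c + A^T lambda = 0.
Primal feasibility: A x = b.

This gives the KKT block system:
  [ Q   A^T ] [ x     ]   [-c ]
  [ A    0  ] [ lambda ] = [ b ]

Solving the linear system:
  x*      = (0.9584, -0.4903, 1.5512)
  lambda* = (-11.1496)
  f(x*)   = 17.5914

x* = (0.9584, -0.4903, 1.5512), lambda* = (-11.1496)


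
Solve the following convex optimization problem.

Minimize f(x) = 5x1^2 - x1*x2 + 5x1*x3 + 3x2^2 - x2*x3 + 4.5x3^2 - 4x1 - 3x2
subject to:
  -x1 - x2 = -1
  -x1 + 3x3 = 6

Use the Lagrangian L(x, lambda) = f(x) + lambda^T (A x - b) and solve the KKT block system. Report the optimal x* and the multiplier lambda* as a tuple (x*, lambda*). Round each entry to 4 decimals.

Form the Lagrangian:
  L(x, lambda) = (1/2) x^T Q x + c^T x + lambda^T (A x - b)
Stationarity (grad_x L = 0): Q x + c + A^T lambda = 0.
Primal feasibility: A x = b.

This gives the KKT block system:
  [ Q   A^T ] [ x     ]   [-c ]
  [ A    0  ] [ lambda ] = [ b ]

Solving the linear system:
  x*      = (-0.4203, 1.4203, 1.8599)
  lambda* = (4.0821, -4.4058)
  f(x*)   = 13.9686

x* = (-0.4203, 1.4203, 1.8599), lambda* = (4.0821, -4.4058)


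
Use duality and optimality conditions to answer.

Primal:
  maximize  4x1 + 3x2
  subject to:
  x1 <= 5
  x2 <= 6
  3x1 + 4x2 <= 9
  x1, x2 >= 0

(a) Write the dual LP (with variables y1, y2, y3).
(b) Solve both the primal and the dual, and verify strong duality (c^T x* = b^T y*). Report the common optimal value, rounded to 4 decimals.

The standard primal-dual pair for 'max c^T x s.t. A x <= b, x >= 0' is:
  Dual:  min b^T y  s.t.  A^T y >= c,  y >= 0.

So the dual LP is:
  minimize  5y1 + 6y2 + 9y3
  subject to:
    y1 + 3y3 >= 4
    y2 + 4y3 >= 3
    y1, y2, y3 >= 0

Solving the primal: x* = (3, 0).
  primal value c^T x* = 12.
Solving the dual: y* = (0, 0, 1.3333).
  dual value b^T y* = 12.
Strong duality: c^T x* = b^T y*. Confirmed.

12
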